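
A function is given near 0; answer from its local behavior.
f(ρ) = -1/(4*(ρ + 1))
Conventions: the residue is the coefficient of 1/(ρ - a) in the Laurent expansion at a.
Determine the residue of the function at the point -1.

The residue is -1/4.

At the order-1 pole -1 set g(ρ) = (ρ - (-1))*f(ρ) = -1/4.
Simple pole: residue = g(a) at a = -1, which is -1/4.


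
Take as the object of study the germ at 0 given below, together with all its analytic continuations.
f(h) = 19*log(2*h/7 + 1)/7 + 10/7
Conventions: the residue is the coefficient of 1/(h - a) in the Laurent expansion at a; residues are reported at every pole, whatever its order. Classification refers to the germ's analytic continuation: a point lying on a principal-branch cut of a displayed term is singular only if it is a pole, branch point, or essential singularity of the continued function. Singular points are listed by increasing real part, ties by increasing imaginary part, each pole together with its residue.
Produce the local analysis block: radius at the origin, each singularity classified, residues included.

Branch term (19/7)*log(1 - h/(-7/2)): its argument vanishes at h = -7/2, a logarithmic branch point, modulus 7/2.
The radius of convergence is the smallest modulus among the singular points: 7/2.

Radius of convergence at 0: 7/2.
At -7/2: a logarithmic branch point.


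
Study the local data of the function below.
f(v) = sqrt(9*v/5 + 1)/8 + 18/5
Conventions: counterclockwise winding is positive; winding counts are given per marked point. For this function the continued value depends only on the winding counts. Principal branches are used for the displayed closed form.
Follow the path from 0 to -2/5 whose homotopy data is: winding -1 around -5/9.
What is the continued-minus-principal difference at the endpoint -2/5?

Continued minus principal equals -(1/20)*sqrt(7).

The rational part is single-valued and drops out of the difference; each branch term changes only by its own monodromy.
(1/8)*sqrt(1 - v/(-5/9)): winding -1 is odd, the square root flips sign, contributing -2*(1/8)*sqrt(1 - (-2/5)/(-5/9)) = -2*(1/8)*sqrt(7/25) = -(1/20)*sqrt(7).
Summing the contributions at v = -2/5 gives -(1/20)*sqrt(7).


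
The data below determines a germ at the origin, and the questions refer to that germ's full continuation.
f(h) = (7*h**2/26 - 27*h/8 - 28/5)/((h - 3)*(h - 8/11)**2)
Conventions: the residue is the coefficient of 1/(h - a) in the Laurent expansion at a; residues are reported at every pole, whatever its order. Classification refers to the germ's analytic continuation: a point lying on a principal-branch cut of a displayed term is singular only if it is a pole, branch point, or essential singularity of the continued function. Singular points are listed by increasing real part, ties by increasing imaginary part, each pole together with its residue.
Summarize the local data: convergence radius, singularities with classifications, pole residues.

Denominator factor (h - 3): pole of order 1 at 3, modulus 3.
Denominator factor (h - 8/11)^2: pole of order 2 at 8/11, modulus 8/11.
The radius of convergence is the smallest modulus among the singular points: 8/11.
At the order-2 pole 8/11 set g(h) = (h - (8/11))^2*f(h) = (7*h**2/26 - 27*h/8 - 28/5)/(h - 3).
Order-2 pole: residue = g'(a); g'(8/11) = 924457/325000, so the residue is 924457/325000.
At the order-1 pole 3 set g(h) = (h - (3))*f(h) = (7*h**2/26 - 27*h/8 - 28/5)/(h - 8/11)**2.
Simple pole: residue = g(a) at a = 3, which is -836957/325000.
List the singular points by increasing real part (a conjugate pair: the negative imaginary part first).

Radius of convergence at 0: 8/11.
At 8/11: a pole of order 2; residue 924457/325000.
At 3: a pole of order 1; residue -836957/325000.


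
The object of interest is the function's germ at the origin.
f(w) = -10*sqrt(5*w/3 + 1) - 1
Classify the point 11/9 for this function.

There is no denominator, hence no pole anywhere.
Branch term sqrt(1 - w/(-3/5)): argument at 11/9 is 82/27, nonzero, so 11/9 is not its branch point (a point on a principal cut is still regular for the continued germ).
So the germ continues analytically to 11/9.

The point is a regular point.


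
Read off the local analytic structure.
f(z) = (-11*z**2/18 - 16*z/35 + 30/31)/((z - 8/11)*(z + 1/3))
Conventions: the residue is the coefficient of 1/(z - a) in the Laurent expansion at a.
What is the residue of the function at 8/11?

The residue is 33518/113925.

At the order-1 pole 8/11 set g(z) = (z - (8/11))*f(z) = (-11*z**2/18 - 16*z/35 + 30/31)/(z + 1/3).
Simple pole: residue = g(a) at a = 8/11, which is 33518/113925.


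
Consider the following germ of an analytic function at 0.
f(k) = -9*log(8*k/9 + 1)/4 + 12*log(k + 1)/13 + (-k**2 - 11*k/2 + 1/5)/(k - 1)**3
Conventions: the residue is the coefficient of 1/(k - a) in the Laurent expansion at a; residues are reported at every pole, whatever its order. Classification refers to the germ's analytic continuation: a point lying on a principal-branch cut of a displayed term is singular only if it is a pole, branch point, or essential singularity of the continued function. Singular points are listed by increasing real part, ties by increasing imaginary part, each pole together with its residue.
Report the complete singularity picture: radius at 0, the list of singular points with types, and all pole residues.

Denominator factor (k - 1)^3: pole of order 3 at 1, modulus 1.
Branch term (-9/4)*log(1 - k/(-9/8)): its argument vanishes at k = -9/8, a logarithmic branch point, modulus 9/8.
Branch term (12/13)*log(1 - k/(-1)): its argument vanishes at k = -1, a logarithmic branch point, modulus 1.
The radius of convergence is the smallest modulus among the singular points: 1.
The branch terms are analytic at 1 and contribute nothing to the residue; only the rational part matters.
At the order-3 pole 1 set g(k) = (k - (1))^3*(rational part) = -k**2 - 11*k/2 + 1/5.
Order-3 pole: residue = g''(a)/2; g''(1) = -2, so the residue is -1.
List the singular points by increasing real part (a conjugate pair: the negative imaginary part first).

Radius of convergence at 0: 1.
At -9/8: a logarithmic branch point.
At -1: a logarithmic branch point.
At 1: a pole of order 3; residue -1.


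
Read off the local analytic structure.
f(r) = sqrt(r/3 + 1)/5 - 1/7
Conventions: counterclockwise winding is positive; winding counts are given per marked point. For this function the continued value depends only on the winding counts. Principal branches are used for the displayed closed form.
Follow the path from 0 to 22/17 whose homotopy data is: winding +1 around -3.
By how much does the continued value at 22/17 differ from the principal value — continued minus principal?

Continued minus principal equals -(2/255)*sqrt(3723).

The rational part is single-valued and drops out of the difference; each branch term changes only by its own monodromy.
(1/5)*sqrt(1 - r/(-3)): winding +1 is odd, the square root flips sign, contributing -2*(1/5)*sqrt(1 - (22/17)/(-3)) = -2*(1/5)*sqrt(73/51) = -(2/255)*sqrt(3723).
Summing the contributions at r = 22/17 gives -(2/255)*sqrt(3723).


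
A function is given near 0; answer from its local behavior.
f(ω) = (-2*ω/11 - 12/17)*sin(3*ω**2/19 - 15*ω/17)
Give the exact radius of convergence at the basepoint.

The factor sin(3*ω**2/19 - 15*ω/17) is entire and contributes no finite singular point.
The polynomial part has no poles.
No finite singular points: the Taylor series at 0 converges everywhere.

The radius of convergence is infinite.


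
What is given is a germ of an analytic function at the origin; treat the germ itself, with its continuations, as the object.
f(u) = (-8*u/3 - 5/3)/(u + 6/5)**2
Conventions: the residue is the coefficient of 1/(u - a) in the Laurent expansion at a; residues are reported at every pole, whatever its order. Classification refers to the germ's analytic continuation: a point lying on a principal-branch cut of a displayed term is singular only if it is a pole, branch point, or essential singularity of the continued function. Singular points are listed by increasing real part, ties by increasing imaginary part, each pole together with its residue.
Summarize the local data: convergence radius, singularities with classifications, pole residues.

Denominator factor (u + 6/5)^2: pole of order 2 at -6/5, modulus 6/5.
The radius of convergence is the smallest modulus among the singular points: 6/5.
At the order-2 pole -6/5 set g(u) = (u - (-6/5))^2*f(u) = -8*u/3 - 5/3.
Order-2 pole: residue = g'(a); g'(-6/5) = -8/3, so the residue is -8/3.

Radius of convergence at 0: 6/5.
At -6/5: a pole of order 2; residue -8/3.


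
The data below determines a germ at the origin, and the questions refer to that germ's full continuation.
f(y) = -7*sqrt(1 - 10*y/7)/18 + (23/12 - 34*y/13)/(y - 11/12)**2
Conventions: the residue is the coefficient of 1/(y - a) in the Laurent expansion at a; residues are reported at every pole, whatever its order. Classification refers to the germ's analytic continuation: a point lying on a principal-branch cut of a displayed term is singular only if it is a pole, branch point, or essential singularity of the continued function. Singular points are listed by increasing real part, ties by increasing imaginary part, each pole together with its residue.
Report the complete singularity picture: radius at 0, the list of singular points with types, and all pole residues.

Denominator factor (y - 11/12)^2: pole of order 2 at 11/12, modulus 11/12.
Branch term (-7/18)*sqrt(1 - y/(7/10)): its argument vanishes at y = 7/10, a square-root branch point, modulus 7/10.
The radius of convergence is the smallest modulus among the singular points: 7/10.
The branch term is analytic at 11/12 and contributes nothing to the residue; only the rational part matters.
At the order-2 pole 11/12 set g(y) = (y - (11/12))^2*(rational part) = 23/12 - 34*y/13.
Order-2 pole: residue = g'(a); g'(11/12) = -34/13, so the residue is -34/13.
List the singular points by increasing real part (a conjugate pair: the negative imaginary part first).

Radius of convergence at 0: 7/10.
At 7/10: an algebraic (square-root) branch point.
At 11/12: a pole of order 2; residue -34/13.


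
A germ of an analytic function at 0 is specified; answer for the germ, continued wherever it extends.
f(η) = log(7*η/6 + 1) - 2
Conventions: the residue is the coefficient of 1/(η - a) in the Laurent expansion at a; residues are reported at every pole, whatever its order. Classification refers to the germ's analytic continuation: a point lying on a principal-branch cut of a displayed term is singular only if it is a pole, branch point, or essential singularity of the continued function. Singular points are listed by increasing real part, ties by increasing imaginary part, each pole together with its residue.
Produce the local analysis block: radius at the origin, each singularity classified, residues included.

Branch term (1)*log(1 - η/(-6/7)): its argument vanishes at η = -6/7, a logarithmic branch point, modulus 6/7.
The radius of convergence is the smallest modulus among the singular points: 6/7.

Radius of convergence at 0: 6/7.
At -6/7: a logarithmic branch point.


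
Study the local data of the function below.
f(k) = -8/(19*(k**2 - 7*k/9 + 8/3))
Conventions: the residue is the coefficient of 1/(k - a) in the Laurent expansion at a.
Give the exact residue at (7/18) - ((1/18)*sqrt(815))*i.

The factor k**2 - 7*k/9 + 8/3 splits as (k - a)(k - a') with a = (7/18) - ((1/18)*sqrt(815))*i, a' = (7/18) + ((1/18)*sqrt(815))*i. At the order-1 pole a set g(k) = (k - a)*f(k) = [-8/19] / (k - a').
Simple pole: residue = g(a) at a = (7/18) - ((1/18)*sqrt(815))*i, which is -((72/15485)*sqrt(815))*i.

The residue is -((72/15485)*sqrt(815))*i.


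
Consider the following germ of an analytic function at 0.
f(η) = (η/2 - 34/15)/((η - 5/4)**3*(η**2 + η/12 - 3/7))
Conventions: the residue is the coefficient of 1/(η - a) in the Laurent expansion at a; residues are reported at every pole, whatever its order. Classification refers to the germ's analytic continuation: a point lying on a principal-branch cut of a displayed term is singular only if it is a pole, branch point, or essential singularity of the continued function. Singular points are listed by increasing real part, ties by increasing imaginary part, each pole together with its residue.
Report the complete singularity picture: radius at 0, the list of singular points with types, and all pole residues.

Radius of convergence at 0: -1/24 + (1/168)*sqrt(12145).
At -1/24 - (1/168)*sqrt(12145): a pole of order 1; residue 62367347/22497280 - (1077451949/39032780800)*sqrt(12145).
At -1/24 + (1/168)*sqrt(12145): a pole of order 1; residue 62367347/22497280 + (1077451949/39032780800)*sqrt(12145).
At 5/4: a pole of order 3; residue -62367347/11248640.


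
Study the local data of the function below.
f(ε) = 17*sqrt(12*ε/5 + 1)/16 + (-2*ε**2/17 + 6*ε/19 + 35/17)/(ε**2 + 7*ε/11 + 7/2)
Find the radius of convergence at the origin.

Denominator factor (ε**2 + 7*ε/11 + 7/2): discriminant -1645/121, complex-conjugate roots (-7/22) + ((1/22)*sqrt(1645))*i and (-7/22) - ((1/22)*sqrt(1645))*i; poles of order 1, moduli (1/2)*sqrt(14) and (1/2)*sqrt(14).
Branch term (17/16)*sqrt(1 - ε/(-5/12)): its argument vanishes at ε = -5/12, a square-root branch point, modulus 5/12.
The radius of convergence is the smallest modulus among the singular points: 5/12.

The radius of convergence is 5/12.


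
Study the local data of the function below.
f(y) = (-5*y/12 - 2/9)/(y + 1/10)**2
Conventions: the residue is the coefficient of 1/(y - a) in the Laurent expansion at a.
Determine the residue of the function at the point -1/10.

At the order-2 pole -1/10 set g(y) = (y - (-1/10))^2*f(y) = -5*y/12 - 2/9.
Order-2 pole: residue = g'(a); g'(-1/10) = -5/12, so the residue is -5/12.

The residue is -5/12.


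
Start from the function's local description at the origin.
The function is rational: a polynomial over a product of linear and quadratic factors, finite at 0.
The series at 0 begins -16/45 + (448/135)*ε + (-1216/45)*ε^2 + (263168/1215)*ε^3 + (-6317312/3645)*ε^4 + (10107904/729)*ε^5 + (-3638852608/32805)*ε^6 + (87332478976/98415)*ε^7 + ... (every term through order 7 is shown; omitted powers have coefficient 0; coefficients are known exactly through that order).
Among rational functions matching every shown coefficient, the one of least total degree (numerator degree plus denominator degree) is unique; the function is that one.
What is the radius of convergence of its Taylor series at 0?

The radius of convergence is 1/8.

No rational of total degree below 3 reproduces all 8 coefficients; solving the [0/3] Pade equations on them gives f(ε) = -1/(10*(ε + 1/8)*(ε + 3/2)**2), whose expansion matches every shown term.
Denominator factor (ε + 1/8): pole of order 1 at -1/8, modulus 1/8.
Denominator factor (ε + 3/2)^2: pole of order 2 at -3/2, modulus 3/2.
The radius of convergence is the smallest modulus among the singular points: 1/8.


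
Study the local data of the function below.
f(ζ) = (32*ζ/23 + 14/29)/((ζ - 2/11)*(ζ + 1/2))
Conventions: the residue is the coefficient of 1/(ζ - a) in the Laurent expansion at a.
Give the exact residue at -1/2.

At the order-1 pole -1/2 set g(ζ) = (ζ - (-1/2))*f(ζ) = (32*ζ/23 + 14/29)/(ζ - 2/11).
Simple pole: residue = g(a) at a = -1/2, which is 3124/10005.

The residue is 3124/10005.


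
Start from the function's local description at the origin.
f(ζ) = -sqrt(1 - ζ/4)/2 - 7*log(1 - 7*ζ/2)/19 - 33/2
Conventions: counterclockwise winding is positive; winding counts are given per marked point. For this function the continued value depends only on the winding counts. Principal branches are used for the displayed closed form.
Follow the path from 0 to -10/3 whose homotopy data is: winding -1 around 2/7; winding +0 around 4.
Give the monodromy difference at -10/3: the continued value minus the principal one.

The rational part is single-valued and drops out of the difference; each branch term changes only by its own monodromy.
(-1/2)*sqrt(1 - ζ/(4)): winding +0 is even, the square root returns to the same sheet, contribution 0.
(-7/19)*log(1 - ζ/(2/7)): each positive loop around 2/7 adds 2*pi*i to the log, so winding -1 contributes (-7/19)*(-1)*2*pi*i = (14/19)*pi*i.
Summing the contributions at ζ = -10/3 gives (14/19)*pi*i.

Continued minus principal equals (14/19)*pi*i.


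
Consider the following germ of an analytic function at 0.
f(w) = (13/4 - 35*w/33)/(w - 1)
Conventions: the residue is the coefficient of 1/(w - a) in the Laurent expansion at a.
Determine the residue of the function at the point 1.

The residue is 289/132.

At the order-1 pole 1 set g(w) = (w - (1))*f(w) = 13/4 - 35*w/33.
Simple pole: residue = g(a) at a = 1, which is 289/132.


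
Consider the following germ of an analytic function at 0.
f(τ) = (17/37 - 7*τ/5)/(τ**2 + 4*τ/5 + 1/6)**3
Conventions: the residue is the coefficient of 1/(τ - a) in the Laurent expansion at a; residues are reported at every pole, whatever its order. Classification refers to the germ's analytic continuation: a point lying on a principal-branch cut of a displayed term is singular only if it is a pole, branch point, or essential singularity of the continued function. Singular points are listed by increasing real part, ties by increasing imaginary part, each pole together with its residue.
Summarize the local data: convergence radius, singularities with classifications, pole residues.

Denominator factor (τ**2 + 4*τ/5 + 1/6)^3: discriminant -2/75, complex-conjugate roots (-2/5) + ((1/30)*sqrt(6))*i and (-2/5) - ((1/30)*sqrt(6))*i; poles of order 3, moduli (1/6)*sqrt(6) and (1/6)*sqrt(6).
The radius of convergence is the smallest modulus among the singular points: (1/6)*sqrt(6).
The factor τ**2 + 4*τ/5 + 1/6 splits as (τ - a)(τ - a') with a = (-2/5) - ((1/30)*sqrt(6))*i, a' = (-2/5) + ((1/30)*sqrt(6))*i. At the order-3 pole a set g(τ) = (τ - a)^3*f(τ) = [17/37 - 7*τ/5] / (τ - a')^3.
Order-3 pole: residue = g''(a)/2; g''((-2/5) - ((1/30)*sqrt(6))*i) = ((3182625/74)*sqrt(6))*i, so the residue is ((3182625/148)*sqrt(6))*i.
The factor τ**2 + 4*τ/5 + 1/6 splits as (τ - a)(τ - a') with a = (-2/5) + ((1/30)*sqrt(6))*i, a' = (-2/5) - ((1/30)*sqrt(6))*i. At the order-3 pole a set g(τ) = (τ - a)^3*f(τ) = [17/37 - 7*τ/5] / (τ - a')^3.
Order-3 pole: residue = g''(a)/2; g''((-2/5) + ((1/30)*sqrt(6))*i) = -((3182625/74)*sqrt(6))*i, so the residue is -((3182625/148)*sqrt(6))*i.
List the singular points by increasing real part (a conjugate pair: the negative imaginary part first).

Radius of convergence at 0: (1/6)*sqrt(6).
At (-2/5) - ((1/30)*sqrt(6))*i: a pole of order 3; residue ((3182625/148)*sqrt(6))*i.
At (-2/5) + ((1/30)*sqrt(6))*i: a pole of order 3; residue -((3182625/148)*sqrt(6))*i.


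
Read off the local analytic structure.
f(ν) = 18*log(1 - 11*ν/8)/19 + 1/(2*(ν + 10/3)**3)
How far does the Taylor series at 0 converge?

Denominator factor (ν + 10/3)^3: pole of order 3 at -10/3, modulus 10/3.
Branch term (18/19)*log(1 - ν/(8/11)): its argument vanishes at ν = 8/11, a logarithmic branch point, modulus 8/11.
The radius of convergence is the smallest modulus among the singular points: 8/11.

The radius of convergence is 8/11.


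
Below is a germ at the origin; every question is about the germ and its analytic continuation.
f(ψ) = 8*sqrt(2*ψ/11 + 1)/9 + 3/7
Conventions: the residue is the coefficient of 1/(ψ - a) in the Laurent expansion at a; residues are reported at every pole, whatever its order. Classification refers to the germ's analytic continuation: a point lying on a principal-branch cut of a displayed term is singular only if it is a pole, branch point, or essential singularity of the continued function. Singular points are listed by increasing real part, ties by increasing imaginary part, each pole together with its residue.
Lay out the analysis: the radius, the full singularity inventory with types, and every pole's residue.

Radius of convergence at 0: 11/2.
At -11/2: an algebraic (square-root) branch point.

Branch term (8/9)*sqrt(1 - ψ/(-11/2)): its argument vanishes at ψ = -11/2, a square-root branch point, modulus 11/2.
The radius of convergence is the smallest modulus among the singular points: 11/2.


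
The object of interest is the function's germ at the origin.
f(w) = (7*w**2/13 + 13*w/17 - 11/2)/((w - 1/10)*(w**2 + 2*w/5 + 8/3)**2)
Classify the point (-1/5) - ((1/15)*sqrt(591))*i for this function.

The point is a pole of order 2.

The denominator factor w**2 + 2*w/5 + 8/3 vanishes at (-1/5) - ((1/15)*sqrt(591))*i and appears to the power 2; the numerator there equals (-233567/33150) - ((607/16575)*sqrt(591))*i, nonzero, and no other factor vanishes.
Hence a pole whose order is the multiplicity, 2.


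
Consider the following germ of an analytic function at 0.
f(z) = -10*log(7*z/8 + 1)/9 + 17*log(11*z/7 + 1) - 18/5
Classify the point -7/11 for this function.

The term (17)*log(1 - z/(-7/11)) has argument 1 - -7/11/(-7/11) = 0 at -7/11: a logarithmic (infinitely-sheeted) branch point; the remaining terms are analytic or single-valued there.

The point is a logarithmic branch point.


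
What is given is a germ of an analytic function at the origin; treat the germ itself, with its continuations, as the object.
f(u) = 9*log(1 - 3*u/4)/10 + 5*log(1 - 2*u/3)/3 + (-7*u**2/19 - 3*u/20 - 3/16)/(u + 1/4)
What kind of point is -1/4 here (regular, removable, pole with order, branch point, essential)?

The denominator factor u + 1/4 vanishes at -1/4 and appears to the power 1; the numerator there equals -263/1520, nonzero, and no other factor vanishes.
The branch terms are analytic at this point.
Hence a pole whose order is the multiplicity, 1.

The point is a pole of order 1.


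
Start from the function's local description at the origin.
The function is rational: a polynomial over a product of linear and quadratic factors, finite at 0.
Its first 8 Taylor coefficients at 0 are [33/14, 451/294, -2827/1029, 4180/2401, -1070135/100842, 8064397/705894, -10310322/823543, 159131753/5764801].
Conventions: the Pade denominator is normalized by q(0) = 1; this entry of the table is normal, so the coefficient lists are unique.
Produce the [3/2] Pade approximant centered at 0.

The Pade approximant has numerator coefficients [33/14, 3702028/1371615, -18938777/1828820, -27771623/5486460]; denominator coefficients [1, 225973/457205, -649133/182882].


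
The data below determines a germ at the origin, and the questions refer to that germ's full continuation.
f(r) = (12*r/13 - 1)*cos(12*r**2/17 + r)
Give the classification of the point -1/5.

There is no denominator, hence no pole anywhere.
The factor cos(12*r**2/17 + r) is entire.
So the germ continues analytically to -1/5.

The point is a regular point.


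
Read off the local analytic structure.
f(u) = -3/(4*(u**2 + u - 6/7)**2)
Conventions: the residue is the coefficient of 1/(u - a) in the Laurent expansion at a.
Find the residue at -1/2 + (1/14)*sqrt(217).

The factor u**2 + u - 6/7 splits as (u - a)(u - a') with a = -1/2 + (1/14)*sqrt(217), a' = -1/2 - (1/14)*sqrt(217). At the order-2 pole a set g(u) = (u - a)^2*f(u) = [-3/4] / (u - a')^2.
Order-2 pole: residue = g'(a); g'(-1/2 + (1/14)*sqrt(217)) = (21/1922)*sqrt(217), so the residue is (21/1922)*sqrt(217).

The residue is (21/1922)*sqrt(217).


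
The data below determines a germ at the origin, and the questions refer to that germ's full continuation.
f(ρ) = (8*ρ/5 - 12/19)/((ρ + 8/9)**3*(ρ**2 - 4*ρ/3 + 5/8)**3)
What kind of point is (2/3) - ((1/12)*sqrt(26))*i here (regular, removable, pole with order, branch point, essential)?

The denominator factor ρ**2 - 4*ρ/3 + 5/8 vanishes at (2/3) - ((1/12)*sqrt(26))*i and appears to the power 3; the numerator there equals (124/285) - ((2/15)*sqrt(26))*i, nonzero, and no other factor vanishes.
Hence a pole whose order is the multiplicity, 3.

The point is a pole of order 3.


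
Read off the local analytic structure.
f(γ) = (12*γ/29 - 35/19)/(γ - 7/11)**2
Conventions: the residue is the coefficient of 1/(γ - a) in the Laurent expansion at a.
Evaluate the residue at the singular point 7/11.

At the order-2 pole 7/11 set g(γ) = (γ - (7/11))^2*f(γ) = 12*γ/29 - 35/19.
Order-2 pole: residue = g'(a); g'(7/11) = 12/29, so the residue is 12/29.

The residue is 12/29.


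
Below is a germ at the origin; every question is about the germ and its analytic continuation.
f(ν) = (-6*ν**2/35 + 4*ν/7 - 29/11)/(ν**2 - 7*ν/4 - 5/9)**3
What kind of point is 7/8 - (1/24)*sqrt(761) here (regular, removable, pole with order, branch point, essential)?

The point is a pole of order 3.

The denominator factor ν**2 - 7*ν/4 - 5/9 vanishes at 7/8 - (1/24)*sqrt(761) and appears to the power 3; the numerator there equals -46091/18480 - (19/1680)*sqrt(761), nonzero, and no other factor vanishes.
Hence a pole whose order is the multiplicity, 3.


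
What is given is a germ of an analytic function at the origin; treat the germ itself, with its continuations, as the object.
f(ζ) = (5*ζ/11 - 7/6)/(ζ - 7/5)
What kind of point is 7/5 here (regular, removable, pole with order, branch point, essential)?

The point is a pole of order 1.

The denominator factor ζ - 7/5 vanishes at 7/5 and appears to the power 1; the numerator there equals -35/66, nonzero, and no other factor vanishes.
Hence a pole whose order is the multiplicity, 1.


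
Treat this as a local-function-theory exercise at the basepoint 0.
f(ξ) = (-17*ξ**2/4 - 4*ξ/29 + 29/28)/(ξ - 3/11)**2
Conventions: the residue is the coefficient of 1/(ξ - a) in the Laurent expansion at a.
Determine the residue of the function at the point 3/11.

At the order-2 pole 3/11 set g(ξ) = (ξ - (3/11))^2*f(ξ) = -17*ξ**2/4 - 4*ξ/29 + 29/28.
Order-2 pole: residue = g'(a); g'(3/11) = -1567/638, so the residue is -1567/638.

The residue is -1567/638.


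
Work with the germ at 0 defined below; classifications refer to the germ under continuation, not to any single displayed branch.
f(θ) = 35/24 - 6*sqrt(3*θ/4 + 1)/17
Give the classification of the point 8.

There is no denominator, hence no pole anywhere.
Branch term sqrt(1 - θ/(-4/3)): argument at 8 is 7, nonzero, so 8 is not its branch point (a point on a principal cut is still regular for the continued germ).
So the germ continues analytically to 8.

The point is a regular point.


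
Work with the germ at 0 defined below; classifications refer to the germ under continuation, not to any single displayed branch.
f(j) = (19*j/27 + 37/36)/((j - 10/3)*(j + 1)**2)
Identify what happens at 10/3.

The point is a pole of order 1.

The denominator factor j - 10/3 vanishes at 10/3 and appears to the power 1; the numerator there equals 1093/324, nonzero, and no other factor vanishes.
Hence a pole whose order is the multiplicity, 1.


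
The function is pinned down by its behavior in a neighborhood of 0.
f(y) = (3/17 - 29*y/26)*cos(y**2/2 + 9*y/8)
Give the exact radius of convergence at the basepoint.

The radius of convergence is infinite.

The factor cos(y**2/2 + 9*y/8) is entire and contributes no finite singular point.
The polynomial part has no poles.
No finite singular points: the Taylor series at 0 converges everywhere.


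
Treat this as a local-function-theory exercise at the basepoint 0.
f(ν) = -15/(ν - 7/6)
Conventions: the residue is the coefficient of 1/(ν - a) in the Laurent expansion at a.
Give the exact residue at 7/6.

The residue is -15.

At the order-1 pole 7/6 set g(ν) = (ν - (7/6))*f(ν) = -15.
Simple pole: residue = g(a) at a = 7/6, which is -15.


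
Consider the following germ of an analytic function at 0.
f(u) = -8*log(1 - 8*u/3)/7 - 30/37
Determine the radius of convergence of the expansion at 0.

The radius of convergence is 3/8.

Branch term (-8/7)*log(1 - u/(3/8)): its argument vanishes at u = 3/8, a logarithmic branch point, modulus 3/8.
The radius of convergence is the smallest modulus among the singular points: 3/8.


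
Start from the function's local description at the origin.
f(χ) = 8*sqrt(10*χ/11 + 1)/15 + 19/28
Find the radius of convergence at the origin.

Branch term (8/15)*sqrt(1 - χ/(-11/10)): its argument vanishes at χ = -11/10, a square-root branch point, modulus 11/10.
The radius of convergence is the smallest modulus among the singular points: 11/10.

The radius of convergence is 11/10.


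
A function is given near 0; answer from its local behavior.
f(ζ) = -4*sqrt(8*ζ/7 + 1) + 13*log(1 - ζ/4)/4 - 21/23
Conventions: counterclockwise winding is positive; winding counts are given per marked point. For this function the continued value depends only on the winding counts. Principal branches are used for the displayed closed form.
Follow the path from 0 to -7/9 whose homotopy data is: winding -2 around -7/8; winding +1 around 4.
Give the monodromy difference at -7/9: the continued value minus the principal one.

The rational part is single-valued and drops out of the difference; each branch term changes only by its own monodromy.
(13/4)*log(1 - ζ/(4)): each positive loop around 4 adds 2*pi*i to the log, so winding +1 contributes (13/4)*(1)*2*pi*i = (13/2)*pi*i.
(-4)*sqrt(1 - ζ/(-7/8)): winding -2 is even, the square root returns to the same sheet, contribution 0.
Summing the contributions at ζ = -7/9 gives (13/2)*pi*i.

Continued minus principal equals (13/2)*pi*i.


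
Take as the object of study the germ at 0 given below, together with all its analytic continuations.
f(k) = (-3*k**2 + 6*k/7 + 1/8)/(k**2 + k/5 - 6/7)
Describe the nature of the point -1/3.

The point is a regular point.

Denominator factors: k**2 + k/5 - 6/7 = -256/315 at k = -1/3 — none vanishes.
So the germ continues analytically to -1/3.


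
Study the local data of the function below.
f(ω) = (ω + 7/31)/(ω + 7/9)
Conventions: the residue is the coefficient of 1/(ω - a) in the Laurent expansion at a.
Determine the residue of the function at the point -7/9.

At the order-1 pole -7/9 set g(ω) = (ω - (-7/9))*f(ω) = ω + 7/31.
Simple pole: residue = g(a) at a = -7/9, which is -154/279.

The residue is -154/279.


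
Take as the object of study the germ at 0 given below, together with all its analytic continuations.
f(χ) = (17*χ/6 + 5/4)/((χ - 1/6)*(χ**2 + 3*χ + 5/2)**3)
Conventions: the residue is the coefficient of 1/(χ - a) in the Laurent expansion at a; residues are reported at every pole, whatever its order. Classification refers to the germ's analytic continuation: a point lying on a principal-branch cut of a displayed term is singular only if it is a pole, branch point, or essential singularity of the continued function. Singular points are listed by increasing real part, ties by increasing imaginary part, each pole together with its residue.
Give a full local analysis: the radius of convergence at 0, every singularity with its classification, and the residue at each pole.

Radius of convergence at 0: 1/6.
At (-3/2) - (1/2)*i: a pole of order 3; residue (-40176/1295029) + (13704393/1295029)*i.
At (-3/2) + (1/2)*i: a pole of order 3; residue (-40176/1295029) - (13704393/1295029)*i.
At 1/6: a pole of order 1; residue 80352/1295029.


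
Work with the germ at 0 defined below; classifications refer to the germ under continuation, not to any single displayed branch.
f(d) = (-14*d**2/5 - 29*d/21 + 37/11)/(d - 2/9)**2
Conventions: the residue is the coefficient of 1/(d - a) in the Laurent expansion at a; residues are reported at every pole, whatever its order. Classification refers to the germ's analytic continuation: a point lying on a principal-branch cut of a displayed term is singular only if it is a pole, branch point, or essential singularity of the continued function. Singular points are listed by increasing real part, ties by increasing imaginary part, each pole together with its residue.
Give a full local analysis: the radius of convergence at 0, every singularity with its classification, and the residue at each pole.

Denominator factor (d - 2/9)^2: pole of order 2 at 2/9, modulus 2/9.
The radius of convergence is the smallest modulus among the singular points: 2/9.
At the order-2 pole 2/9 set g(d) = (d - (2/9))^2*f(d) = -14*d**2/5 - 29*d/21 + 37/11.
Order-2 pole: residue = g'(a); g'(2/9) = -827/315, so the residue is -827/315.

Radius of convergence at 0: 2/9.
At 2/9: a pole of order 2; residue -827/315.


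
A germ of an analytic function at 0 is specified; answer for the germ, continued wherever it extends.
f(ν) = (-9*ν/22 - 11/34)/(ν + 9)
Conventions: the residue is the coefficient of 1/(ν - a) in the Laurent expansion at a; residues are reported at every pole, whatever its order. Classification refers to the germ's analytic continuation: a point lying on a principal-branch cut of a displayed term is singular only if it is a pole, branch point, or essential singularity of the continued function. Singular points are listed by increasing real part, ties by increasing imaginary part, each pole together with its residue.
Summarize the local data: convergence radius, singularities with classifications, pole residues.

Denominator factor (ν + 9): pole of order 1 at -9, modulus 9.
The radius of convergence is the smallest modulus among the singular points: 9.
At the order-1 pole -9 set g(ν) = (ν - (-9))*f(ν) = -9*ν/22 - 11/34.
Simple pole: residue = g(a) at a = -9, which is 628/187.

Radius of convergence at 0: 9.
At -9: a pole of order 1; residue 628/187.


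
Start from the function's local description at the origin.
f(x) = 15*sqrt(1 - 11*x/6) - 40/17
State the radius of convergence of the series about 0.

Branch term (15)*sqrt(1 - x/(6/11)): its argument vanishes at x = 6/11, a square-root branch point, modulus 6/11.
The radius of convergence is the smallest modulus among the singular points: 6/11.

The radius of convergence is 6/11.


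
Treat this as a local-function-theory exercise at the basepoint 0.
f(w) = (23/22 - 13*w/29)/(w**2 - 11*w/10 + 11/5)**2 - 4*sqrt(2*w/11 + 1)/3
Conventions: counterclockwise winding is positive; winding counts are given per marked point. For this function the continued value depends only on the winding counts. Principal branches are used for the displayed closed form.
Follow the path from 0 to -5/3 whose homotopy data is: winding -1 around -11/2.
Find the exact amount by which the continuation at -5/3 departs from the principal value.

The rational part is single-valued and drops out of the difference; each branch term changes only by its own monodromy.
(-4/3)*sqrt(1 - w/(-11/2)): winding -1 is odd, the square root flips sign, contributing -2*(-4/3)*sqrt(1 - (-5/3)/(-11/2)) = -2*(-4/3)*sqrt(23/33) = (8/99)*sqrt(759).
Summing the contributions at w = -5/3 gives (8/99)*sqrt(759).

Continued minus principal equals (8/99)*sqrt(759).


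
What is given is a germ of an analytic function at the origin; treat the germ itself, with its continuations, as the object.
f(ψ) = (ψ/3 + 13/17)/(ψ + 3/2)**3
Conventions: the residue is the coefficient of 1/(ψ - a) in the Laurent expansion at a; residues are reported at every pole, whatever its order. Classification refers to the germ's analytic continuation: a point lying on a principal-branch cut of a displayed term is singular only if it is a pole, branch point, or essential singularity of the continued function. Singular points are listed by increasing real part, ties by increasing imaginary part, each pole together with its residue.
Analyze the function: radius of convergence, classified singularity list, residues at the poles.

Denominator factor (ψ + 3/2)^3: pole of order 3 at -3/2, modulus 3/2.
The radius of convergence is the smallest modulus among the singular points: 3/2.
At the order-3 pole -3/2 set g(ψ) = (ψ - (-3/2))^3*f(ψ) = ψ/3 + 13/17.
Order-3 pole: residue = g''(a)/2; g''(-3/2) = 0, so the residue is 0.

Radius of convergence at 0: 3/2.
At -3/2: a pole of order 3; residue 0.


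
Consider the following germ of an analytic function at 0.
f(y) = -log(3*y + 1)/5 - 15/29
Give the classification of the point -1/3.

The point is a logarithmic branch point.

The term (-1/5)*log(1 - y/(-1/3)) has argument 1 - -1/3/(-1/3) = 0 at -1/3: a logarithmic (infinitely-sheeted) branch point; the remaining terms are analytic or single-valued there.


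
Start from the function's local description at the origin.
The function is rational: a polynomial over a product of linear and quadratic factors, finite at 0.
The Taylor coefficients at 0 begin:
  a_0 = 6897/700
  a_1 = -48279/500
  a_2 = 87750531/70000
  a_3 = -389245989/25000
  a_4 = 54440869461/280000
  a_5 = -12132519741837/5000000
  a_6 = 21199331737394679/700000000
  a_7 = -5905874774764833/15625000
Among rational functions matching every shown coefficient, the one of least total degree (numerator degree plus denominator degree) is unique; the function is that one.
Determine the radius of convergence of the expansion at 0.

No rational of total degree below 4 reproduces all 8 coefficients; solving the [0/4] Pade equations on them gives f(ω) = -19/(14*(ω - 10/11)**2*(ω**2 - 2*ω - 1/6)), whose expansion matches every shown term.
Denominator factor (ω**2 - 2*ω - 1/6): discriminant 14/3, real irrational roots 1 + (1/6)*sqrt(42) and 1 - (1/6)*sqrt(42); poles of order 1, moduli 1 + (1/6)*sqrt(42) and -1 + (1/6)*sqrt(42).
Denominator factor (ω - 10/11)^2: pole of order 2 at 10/11, modulus 10/11.
The radius of convergence is the smallest modulus among the singular points: -1 + (1/6)*sqrt(42).

The radius of convergence is -1 + (1/6)*sqrt(42).


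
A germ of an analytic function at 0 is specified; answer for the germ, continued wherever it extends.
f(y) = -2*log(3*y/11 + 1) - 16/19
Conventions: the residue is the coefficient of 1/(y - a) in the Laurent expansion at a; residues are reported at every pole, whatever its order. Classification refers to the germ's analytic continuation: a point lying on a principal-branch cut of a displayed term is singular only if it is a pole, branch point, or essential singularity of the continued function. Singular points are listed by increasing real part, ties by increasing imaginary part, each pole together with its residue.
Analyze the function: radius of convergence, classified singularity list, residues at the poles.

Radius of convergence at 0: 11/3.
At -11/3: a logarithmic branch point.

Branch term (-2)*log(1 - y/(-11/3)): its argument vanishes at y = -11/3, a logarithmic branch point, modulus 11/3.
The radius of convergence is the smallest modulus among the singular points: 11/3.


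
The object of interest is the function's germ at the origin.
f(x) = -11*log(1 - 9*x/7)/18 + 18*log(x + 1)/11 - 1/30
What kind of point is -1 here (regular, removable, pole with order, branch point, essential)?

The point is a logarithmic branch point.

The term (18/11)*log(1 - x/(-1)) has argument 1 - -1/(-1) = 0 at -1: a logarithmic (infinitely-sheeted) branch point; the remaining terms are analytic or single-valued there.


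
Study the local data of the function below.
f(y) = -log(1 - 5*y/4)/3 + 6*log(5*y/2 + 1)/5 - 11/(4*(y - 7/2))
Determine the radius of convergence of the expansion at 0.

Denominator factor (y - 7/2): pole of order 1 at 7/2, modulus 7/2.
Branch term (-1/3)*log(1 - y/(4/5)): its argument vanishes at y = 4/5, a logarithmic branch point, modulus 4/5.
Branch term (6/5)*log(1 - y/(-2/5)): its argument vanishes at y = -2/5, a logarithmic branch point, modulus 2/5.
The radius of convergence is the smallest modulus among the singular points: 2/5.

The radius of convergence is 2/5.


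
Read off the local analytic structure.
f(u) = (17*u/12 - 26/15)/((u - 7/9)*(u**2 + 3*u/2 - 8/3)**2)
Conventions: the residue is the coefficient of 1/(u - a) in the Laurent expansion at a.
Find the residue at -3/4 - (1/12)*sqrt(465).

The factor u**2 + 3*u/2 - 8/3 splits as (u - a)(u - a') with a = -3/4 - (1/12)*sqrt(465), a' = -3/4 + (1/12)*sqrt(465). At the order-2 pole a set g(u) = (u - a)^2*f(u) = [(17*u/12 - 26/15)/(u - 7/9)] / (u - a')^2.
Order-2 pole: residue = g'(a); g'(-3/4 - (1/12)*sqrt(465)) = 82863/210250 - (3002823/202050250)*sqrt(465), so the residue is 82863/210250 - (3002823/202050250)*sqrt(465).

The residue is 82863/210250 - (3002823/202050250)*sqrt(465).
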